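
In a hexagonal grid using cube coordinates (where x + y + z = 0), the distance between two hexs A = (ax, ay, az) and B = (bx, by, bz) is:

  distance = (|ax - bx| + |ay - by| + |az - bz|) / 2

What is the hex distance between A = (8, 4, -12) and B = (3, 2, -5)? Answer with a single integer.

|ax - bx| = |8 - 3| = 5
|ay - by| = |4 - 2| = 2
|az - bz| = |-12 - (-5)| = 7
distance = (5 + 2 + 7) / 2 = 14 / 2 = 7

Answer: 7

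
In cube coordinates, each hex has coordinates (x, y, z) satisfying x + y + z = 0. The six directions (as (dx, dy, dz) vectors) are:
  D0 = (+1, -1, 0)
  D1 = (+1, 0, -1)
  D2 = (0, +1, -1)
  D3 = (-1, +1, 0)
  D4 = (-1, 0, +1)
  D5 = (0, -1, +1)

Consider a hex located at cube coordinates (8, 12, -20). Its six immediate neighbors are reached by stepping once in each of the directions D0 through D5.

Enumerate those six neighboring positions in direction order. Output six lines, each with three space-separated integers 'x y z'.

Answer: 9 11 -20
9 12 -21
8 13 -21
7 13 -20
7 12 -19
8 11 -19

Derivation:
Center: (8, 12, -20). Add each direction:
  D0: (8, 12, -20) + (1, -1, 0) = (9, 11, -20)
  D1: (8, 12, -20) + (1, 0, -1) = (9, 12, -21)
  D2: (8, 12, -20) + (0, 1, -1) = (8, 13, -21)
  D3: (8, 12, -20) + (-1, 1, 0) = (7, 13, -20)
  D4: (8, 12, -20) + (-1, 0, 1) = (7, 12, -19)
  D5: (8, 12, -20) + (0, -1, 1) = (8, 11, -19)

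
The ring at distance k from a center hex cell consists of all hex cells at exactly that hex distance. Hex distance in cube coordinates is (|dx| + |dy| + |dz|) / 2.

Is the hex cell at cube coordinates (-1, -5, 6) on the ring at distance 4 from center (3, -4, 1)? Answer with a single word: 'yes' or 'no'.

Answer: no

Derivation:
|px - cx| = |-1 - 3| = 4
|py - cy| = |-5 - (-4)| = 1
|pz - cz| = |6 - 1| = 5
distance = (4+1+5)/2 = 10/2 = 5
radius = 4; distance != radius -> no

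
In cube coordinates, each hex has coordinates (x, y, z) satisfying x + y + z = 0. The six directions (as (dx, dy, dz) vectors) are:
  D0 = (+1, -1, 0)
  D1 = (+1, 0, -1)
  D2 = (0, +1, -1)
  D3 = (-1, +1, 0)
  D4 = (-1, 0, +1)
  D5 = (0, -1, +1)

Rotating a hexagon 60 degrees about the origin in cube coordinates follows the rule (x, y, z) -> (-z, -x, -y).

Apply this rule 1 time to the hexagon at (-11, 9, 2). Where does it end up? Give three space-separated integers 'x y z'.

Start: (-11, 9, 2)
Step 1: (-11, 9, 2) -> (-(2), -(-11), -(9)) = (-2, 11, -9)

Answer: -2 11 -9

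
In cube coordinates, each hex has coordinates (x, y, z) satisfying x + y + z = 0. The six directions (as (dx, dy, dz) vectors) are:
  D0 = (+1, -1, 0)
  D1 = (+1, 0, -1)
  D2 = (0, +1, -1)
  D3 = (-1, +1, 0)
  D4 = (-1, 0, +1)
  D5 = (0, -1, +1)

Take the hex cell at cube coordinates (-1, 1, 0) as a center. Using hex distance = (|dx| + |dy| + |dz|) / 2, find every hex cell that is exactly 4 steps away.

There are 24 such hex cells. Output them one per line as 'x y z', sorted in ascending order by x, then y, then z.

Walk ring at distance 4 from (-1, 1, 0):
Start at center + D4*4 = (-5, 1, 4)
  hex 0: (-5, 1, 4)
  hex 1: (-4, 0, 4)
  hex 2: (-3, -1, 4)
  hex 3: (-2, -2, 4)
  hex 4: (-1, -3, 4)
  hex 5: (0, -3, 3)
  hex 6: (1, -3, 2)
  hex 7: (2, -3, 1)
  hex 8: (3, -3, 0)
  hex 9: (3, -2, -1)
  hex 10: (3, -1, -2)
  hex 11: (3, 0, -3)
  hex 12: (3, 1, -4)
  hex 13: (2, 2, -4)
  hex 14: (1, 3, -4)
  hex 15: (0, 4, -4)
  hex 16: (-1, 5, -4)
  hex 17: (-2, 5, -3)
  hex 18: (-3, 5, -2)
  hex 19: (-4, 5, -1)
  hex 20: (-5, 5, 0)
  hex 21: (-5, 4, 1)
  hex 22: (-5, 3, 2)
  hex 23: (-5, 2, 3)
Sorted: 24 hexes.

Answer: -5 1 4
-5 2 3
-5 3 2
-5 4 1
-5 5 0
-4 0 4
-4 5 -1
-3 -1 4
-3 5 -2
-2 -2 4
-2 5 -3
-1 -3 4
-1 5 -4
0 -3 3
0 4 -4
1 -3 2
1 3 -4
2 -3 1
2 2 -4
3 -3 0
3 -2 -1
3 -1 -2
3 0 -3
3 1 -4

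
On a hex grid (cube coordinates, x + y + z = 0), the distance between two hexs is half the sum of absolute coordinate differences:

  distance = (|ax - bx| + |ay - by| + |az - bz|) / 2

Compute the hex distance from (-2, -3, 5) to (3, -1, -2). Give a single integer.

|ax - bx| = |-2 - 3| = 5
|ay - by| = |-3 - (-1)| = 2
|az - bz| = |5 - (-2)| = 7
distance = (5 + 2 + 7) / 2 = 14 / 2 = 7

Answer: 7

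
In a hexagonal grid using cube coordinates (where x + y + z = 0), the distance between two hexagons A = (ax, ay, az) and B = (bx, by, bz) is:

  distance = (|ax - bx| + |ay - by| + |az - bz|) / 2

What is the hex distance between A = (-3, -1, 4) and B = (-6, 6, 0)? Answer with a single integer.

|ax - bx| = |-3 - (-6)| = 3
|ay - by| = |-1 - 6| = 7
|az - bz| = |4 - 0| = 4
distance = (3 + 7 + 4) / 2 = 14 / 2 = 7

Answer: 7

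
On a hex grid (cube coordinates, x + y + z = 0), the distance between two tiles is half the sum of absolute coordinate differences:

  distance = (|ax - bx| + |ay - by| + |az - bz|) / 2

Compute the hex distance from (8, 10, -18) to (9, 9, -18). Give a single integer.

|ax - bx| = |8 - 9| = 1
|ay - by| = |10 - 9| = 1
|az - bz| = |-18 - (-18)| = 0
distance = (1 + 1 + 0) / 2 = 2 / 2 = 1

Answer: 1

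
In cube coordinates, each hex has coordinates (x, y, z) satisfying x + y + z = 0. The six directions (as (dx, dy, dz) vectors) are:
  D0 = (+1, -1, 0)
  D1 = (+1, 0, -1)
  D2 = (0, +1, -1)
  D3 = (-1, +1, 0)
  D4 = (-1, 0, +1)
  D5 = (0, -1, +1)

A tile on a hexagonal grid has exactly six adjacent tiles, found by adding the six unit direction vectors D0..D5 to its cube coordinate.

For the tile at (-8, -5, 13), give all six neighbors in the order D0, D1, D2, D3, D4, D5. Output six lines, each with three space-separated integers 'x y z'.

Center: (-8, -5, 13). Add each direction:
  D0: (-8, -5, 13) + (1, -1, 0) = (-7, -6, 13)
  D1: (-8, -5, 13) + (1, 0, -1) = (-7, -5, 12)
  D2: (-8, -5, 13) + (0, 1, -1) = (-8, -4, 12)
  D3: (-8, -5, 13) + (-1, 1, 0) = (-9, -4, 13)
  D4: (-8, -5, 13) + (-1, 0, 1) = (-9, -5, 14)
  D5: (-8, -5, 13) + (0, -1, 1) = (-8, -6, 14)

Answer: -7 -6 13
-7 -5 12
-8 -4 12
-9 -4 13
-9 -5 14
-8 -6 14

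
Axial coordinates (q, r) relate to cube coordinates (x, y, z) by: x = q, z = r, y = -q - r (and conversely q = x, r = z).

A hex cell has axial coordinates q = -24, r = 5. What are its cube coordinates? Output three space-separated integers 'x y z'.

Answer: -24 19 5

Derivation:
x = q = -24
z = r = 5
y = -x - z = -(-24) - (5) = 19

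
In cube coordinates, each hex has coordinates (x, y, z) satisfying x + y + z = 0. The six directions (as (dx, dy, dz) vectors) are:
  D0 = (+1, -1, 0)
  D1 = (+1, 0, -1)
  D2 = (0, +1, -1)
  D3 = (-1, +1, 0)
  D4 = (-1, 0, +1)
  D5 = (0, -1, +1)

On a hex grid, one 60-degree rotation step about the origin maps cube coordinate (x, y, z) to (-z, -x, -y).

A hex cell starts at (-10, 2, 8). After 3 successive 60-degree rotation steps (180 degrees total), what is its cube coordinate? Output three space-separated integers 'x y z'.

Answer: 10 -2 -8

Derivation:
Start: (-10, 2, 8)
Step 1: (-10, 2, 8) -> (-(8), -(-10), -(2)) = (-8, 10, -2)
Step 2: (-8, 10, -2) -> (-(-2), -(-8), -(10)) = (2, 8, -10)
Step 3: (2, 8, -10) -> (-(-10), -(2), -(8)) = (10, -2, -8)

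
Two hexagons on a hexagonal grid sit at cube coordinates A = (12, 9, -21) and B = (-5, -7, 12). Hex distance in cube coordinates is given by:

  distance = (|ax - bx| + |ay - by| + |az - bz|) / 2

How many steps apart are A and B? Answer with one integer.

Answer: 33

Derivation:
|ax - bx| = |12 - (-5)| = 17
|ay - by| = |9 - (-7)| = 16
|az - bz| = |-21 - 12| = 33
distance = (17 + 16 + 33) / 2 = 66 / 2 = 33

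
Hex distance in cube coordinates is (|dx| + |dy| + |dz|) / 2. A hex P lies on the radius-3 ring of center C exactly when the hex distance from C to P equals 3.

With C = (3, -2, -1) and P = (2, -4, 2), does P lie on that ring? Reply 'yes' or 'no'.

|px - cx| = |2 - 3| = 1
|py - cy| = |-4 - (-2)| = 2
|pz - cz| = |2 - (-1)| = 3
distance = (1+2+3)/2 = 6/2 = 3
radius = 3; distance == radius -> yes

Answer: yes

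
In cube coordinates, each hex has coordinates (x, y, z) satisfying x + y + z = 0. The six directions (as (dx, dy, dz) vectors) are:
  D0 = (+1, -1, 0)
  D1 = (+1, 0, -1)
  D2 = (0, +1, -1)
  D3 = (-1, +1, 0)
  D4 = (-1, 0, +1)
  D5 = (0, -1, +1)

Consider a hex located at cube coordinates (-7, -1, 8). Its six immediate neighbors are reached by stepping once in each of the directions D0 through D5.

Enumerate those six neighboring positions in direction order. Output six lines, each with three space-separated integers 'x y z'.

Answer: -6 -2 8
-6 -1 7
-7 0 7
-8 0 8
-8 -1 9
-7 -2 9

Derivation:
Center: (-7, -1, 8). Add each direction:
  D0: (-7, -1, 8) + (1, -1, 0) = (-6, -2, 8)
  D1: (-7, -1, 8) + (1, 0, -1) = (-6, -1, 7)
  D2: (-7, -1, 8) + (0, 1, -1) = (-7, 0, 7)
  D3: (-7, -1, 8) + (-1, 1, 0) = (-8, 0, 8)
  D4: (-7, -1, 8) + (-1, 0, 1) = (-8, -1, 9)
  D5: (-7, -1, 8) + (0, -1, 1) = (-7, -2, 9)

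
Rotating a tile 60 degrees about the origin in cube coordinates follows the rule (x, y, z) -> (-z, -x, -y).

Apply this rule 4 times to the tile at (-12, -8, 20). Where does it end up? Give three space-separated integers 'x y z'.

Answer: 20 -12 -8

Derivation:
Start: (-12, -8, 20)
Step 1: (-12, -8, 20) -> (-(20), -(-12), -(-8)) = (-20, 12, 8)
Step 2: (-20, 12, 8) -> (-(8), -(-20), -(12)) = (-8, 20, -12)
Step 3: (-8, 20, -12) -> (-(-12), -(-8), -(20)) = (12, 8, -20)
Step 4: (12, 8, -20) -> (-(-20), -(12), -(8)) = (20, -12, -8)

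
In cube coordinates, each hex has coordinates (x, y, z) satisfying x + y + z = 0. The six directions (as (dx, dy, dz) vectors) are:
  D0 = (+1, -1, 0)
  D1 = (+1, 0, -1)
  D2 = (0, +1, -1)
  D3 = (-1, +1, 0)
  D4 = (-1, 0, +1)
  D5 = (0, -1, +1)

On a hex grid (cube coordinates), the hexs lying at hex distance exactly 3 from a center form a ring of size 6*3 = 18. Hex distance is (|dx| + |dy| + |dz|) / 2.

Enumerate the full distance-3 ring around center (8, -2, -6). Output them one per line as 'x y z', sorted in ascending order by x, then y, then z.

Walk ring at distance 3 from (8, -2, -6):
Start at center + D4*3 = (5, -2, -3)
  hex 0: (5, -2, -3)
  hex 1: (6, -3, -3)
  hex 2: (7, -4, -3)
  hex 3: (8, -5, -3)
  hex 4: (9, -5, -4)
  hex 5: (10, -5, -5)
  hex 6: (11, -5, -6)
  hex 7: (11, -4, -7)
  hex 8: (11, -3, -8)
  hex 9: (11, -2, -9)
  hex 10: (10, -1, -9)
  hex 11: (9, 0, -9)
  hex 12: (8, 1, -9)
  hex 13: (7, 1, -8)
  hex 14: (6, 1, -7)
  hex 15: (5, 1, -6)
  hex 16: (5, 0, -5)
  hex 17: (5, -1, -4)
Sorted: 18 hexes.

Answer: 5 -2 -3
5 -1 -4
5 0 -5
5 1 -6
6 -3 -3
6 1 -7
7 -4 -3
7 1 -8
8 -5 -3
8 1 -9
9 -5 -4
9 0 -9
10 -5 -5
10 -1 -9
11 -5 -6
11 -4 -7
11 -3 -8
11 -2 -9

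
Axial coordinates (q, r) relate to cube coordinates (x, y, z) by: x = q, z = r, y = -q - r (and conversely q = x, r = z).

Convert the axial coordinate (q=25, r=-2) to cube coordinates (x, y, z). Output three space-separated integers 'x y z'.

x = q = 25
z = r = -2
y = -x - z = -(25) - (-2) = -23

Answer: 25 -23 -2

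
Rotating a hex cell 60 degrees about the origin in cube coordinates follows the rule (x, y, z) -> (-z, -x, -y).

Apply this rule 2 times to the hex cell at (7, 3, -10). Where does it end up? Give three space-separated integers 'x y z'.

Start: (7, 3, -10)
Step 1: (7, 3, -10) -> (-(-10), -(7), -(3)) = (10, -7, -3)
Step 2: (10, -7, -3) -> (-(-3), -(10), -(-7)) = (3, -10, 7)

Answer: 3 -10 7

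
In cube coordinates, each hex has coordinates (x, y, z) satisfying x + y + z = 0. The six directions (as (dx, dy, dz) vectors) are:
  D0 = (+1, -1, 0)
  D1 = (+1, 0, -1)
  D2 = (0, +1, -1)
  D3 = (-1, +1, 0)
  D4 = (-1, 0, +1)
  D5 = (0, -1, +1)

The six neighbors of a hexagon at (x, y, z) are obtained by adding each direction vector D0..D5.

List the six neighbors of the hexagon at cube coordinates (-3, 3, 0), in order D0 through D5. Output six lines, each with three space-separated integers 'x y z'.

Center: (-3, 3, 0). Add each direction:
  D0: (-3, 3, 0) + (1, -1, 0) = (-2, 2, 0)
  D1: (-3, 3, 0) + (1, 0, -1) = (-2, 3, -1)
  D2: (-3, 3, 0) + (0, 1, -1) = (-3, 4, -1)
  D3: (-3, 3, 0) + (-1, 1, 0) = (-4, 4, 0)
  D4: (-3, 3, 0) + (-1, 0, 1) = (-4, 3, 1)
  D5: (-3, 3, 0) + (0, -1, 1) = (-3, 2, 1)

Answer: -2 2 0
-2 3 -1
-3 4 -1
-4 4 0
-4 3 1
-3 2 1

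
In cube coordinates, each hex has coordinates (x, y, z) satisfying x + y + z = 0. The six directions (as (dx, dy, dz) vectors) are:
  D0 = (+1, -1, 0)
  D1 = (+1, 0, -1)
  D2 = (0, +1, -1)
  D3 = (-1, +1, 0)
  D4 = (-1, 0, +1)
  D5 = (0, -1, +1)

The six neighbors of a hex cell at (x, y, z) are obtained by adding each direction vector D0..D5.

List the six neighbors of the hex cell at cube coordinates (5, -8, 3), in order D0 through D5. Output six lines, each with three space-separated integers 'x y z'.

Answer: 6 -9 3
6 -8 2
5 -7 2
4 -7 3
4 -8 4
5 -9 4

Derivation:
Center: (5, -8, 3). Add each direction:
  D0: (5, -8, 3) + (1, -1, 0) = (6, -9, 3)
  D1: (5, -8, 3) + (1, 0, -1) = (6, -8, 2)
  D2: (5, -8, 3) + (0, 1, -1) = (5, -7, 2)
  D3: (5, -8, 3) + (-1, 1, 0) = (4, -7, 3)
  D4: (5, -8, 3) + (-1, 0, 1) = (4, -8, 4)
  D5: (5, -8, 3) + (0, -1, 1) = (5, -9, 4)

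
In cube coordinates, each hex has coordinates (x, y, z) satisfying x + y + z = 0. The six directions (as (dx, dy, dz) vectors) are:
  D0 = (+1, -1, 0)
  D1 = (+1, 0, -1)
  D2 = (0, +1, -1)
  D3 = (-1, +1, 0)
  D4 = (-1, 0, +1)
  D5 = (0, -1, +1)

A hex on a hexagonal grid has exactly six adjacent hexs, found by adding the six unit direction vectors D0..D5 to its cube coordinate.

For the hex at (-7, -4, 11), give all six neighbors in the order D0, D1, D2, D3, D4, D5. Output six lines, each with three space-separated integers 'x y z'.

Center: (-7, -4, 11). Add each direction:
  D0: (-7, -4, 11) + (1, -1, 0) = (-6, -5, 11)
  D1: (-7, -4, 11) + (1, 0, -1) = (-6, -4, 10)
  D2: (-7, -4, 11) + (0, 1, -1) = (-7, -3, 10)
  D3: (-7, -4, 11) + (-1, 1, 0) = (-8, -3, 11)
  D4: (-7, -4, 11) + (-1, 0, 1) = (-8, -4, 12)
  D5: (-7, -4, 11) + (0, -1, 1) = (-7, -5, 12)

Answer: -6 -5 11
-6 -4 10
-7 -3 10
-8 -3 11
-8 -4 12
-7 -5 12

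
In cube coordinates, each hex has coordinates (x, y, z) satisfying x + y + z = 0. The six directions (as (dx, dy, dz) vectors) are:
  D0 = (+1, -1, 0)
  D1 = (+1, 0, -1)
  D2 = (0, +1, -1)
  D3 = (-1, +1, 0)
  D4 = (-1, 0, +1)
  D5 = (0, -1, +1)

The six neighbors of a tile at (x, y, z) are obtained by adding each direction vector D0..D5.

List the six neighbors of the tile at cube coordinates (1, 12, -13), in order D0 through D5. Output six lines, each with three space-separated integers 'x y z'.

Answer: 2 11 -13
2 12 -14
1 13 -14
0 13 -13
0 12 -12
1 11 -12

Derivation:
Center: (1, 12, -13). Add each direction:
  D0: (1, 12, -13) + (1, -1, 0) = (2, 11, -13)
  D1: (1, 12, -13) + (1, 0, -1) = (2, 12, -14)
  D2: (1, 12, -13) + (0, 1, -1) = (1, 13, -14)
  D3: (1, 12, -13) + (-1, 1, 0) = (0, 13, -13)
  D4: (1, 12, -13) + (-1, 0, 1) = (0, 12, -12)
  D5: (1, 12, -13) + (0, -1, 1) = (1, 11, -12)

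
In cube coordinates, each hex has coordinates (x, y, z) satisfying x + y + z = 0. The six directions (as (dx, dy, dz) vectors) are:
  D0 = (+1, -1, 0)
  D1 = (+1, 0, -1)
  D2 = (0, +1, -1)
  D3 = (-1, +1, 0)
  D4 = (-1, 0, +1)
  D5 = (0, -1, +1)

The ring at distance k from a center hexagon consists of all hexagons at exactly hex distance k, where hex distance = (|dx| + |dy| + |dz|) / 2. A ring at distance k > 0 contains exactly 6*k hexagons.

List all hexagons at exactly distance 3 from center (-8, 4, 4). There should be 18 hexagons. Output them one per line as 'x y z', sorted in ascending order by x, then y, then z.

Answer: -11 4 7
-11 5 6
-11 6 5
-11 7 4
-10 3 7
-10 7 3
-9 2 7
-9 7 2
-8 1 7
-8 7 1
-7 1 6
-7 6 1
-6 1 5
-6 5 1
-5 1 4
-5 2 3
-5 3 2
-5 4 1

Derivation:
Walk ring at distance 3 from (-8, 4, 4):
Start at center + D4*3 = (-11, 4, 7)
  hex 0: (-11, 4, 7)
  hex 1: (-10, 3, 7)
  hex 2: (-9, 2, 7)
  hex 3: (-8, 1, 7)
  hex 4: (-7, 1, 6)
  hex 5: (-6, 1, 5)
  hex 6: (-5, 1, 4)
  hex 7: (-5, 2, 3)
  hex 8: (-5, 3, 2)
  hex 9: (-5, 4, 1)
  hex 10: (-6, 5, 1)
  hex 11: (-7, 6, 1)
  hex 12: (-8, 7, 1)
  hex 13: (-9, 7, 2)
  hex 14: (-10, 7, 3)
  hex 15: (-11, 7, 4)
  hex 16: (-11, 6, 5)
  hex 17: (-11, 5, 6)
Sorted: 18 hexes.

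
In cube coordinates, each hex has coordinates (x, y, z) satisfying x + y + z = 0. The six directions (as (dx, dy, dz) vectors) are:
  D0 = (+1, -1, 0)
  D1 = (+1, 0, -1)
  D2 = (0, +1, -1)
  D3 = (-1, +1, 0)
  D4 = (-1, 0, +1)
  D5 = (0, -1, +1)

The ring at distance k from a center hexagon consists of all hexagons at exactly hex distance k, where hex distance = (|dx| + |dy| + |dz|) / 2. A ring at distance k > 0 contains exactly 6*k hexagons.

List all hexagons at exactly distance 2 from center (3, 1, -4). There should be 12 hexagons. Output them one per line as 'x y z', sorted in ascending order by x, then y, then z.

Walk ring at distance 2 from (3, 1, -4):
Start at center + D4*2 = (1, 1, -2)
  hex 0: (1, 1, -2)
  hex 1: (2, 0, -2)
  hex 2: (3, -1, -2)
  hex 3: (4, -1, -3)
  hex 4: (5, -1, -4)
  hex 5: (5, 0, -5)
  hex 6: (5, 1, -6)
  hex 7: (4, 2, -6)
  hex 8: (3, 3, -6)
  hex 9: (2, 3, -5)
  hex 10: (1, 3, -4)
  hex 11: (1, 2, -3)
Sorted: 12 hexes.

Answer: 1 1 -2
1 2 -3
1 3 -4
2 0 -2
2 3 -5
3 -1 -2
3 3 -6
4 -1 -3
4 2 -6
5 -1 -4
5 0 -5
5 1 -6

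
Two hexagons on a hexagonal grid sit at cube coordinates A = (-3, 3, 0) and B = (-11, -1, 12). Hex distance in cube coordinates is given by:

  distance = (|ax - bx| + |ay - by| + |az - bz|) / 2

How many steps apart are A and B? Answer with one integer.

Answer: 12

Derivation:
|ax - bx| = |-3 - (-11)| = 8
|ay - by| = |3 - (-1)| = 4
|az - bz| = |0 - 12| = 12
distance = (8 + 4 + 12) / 2 = 24 / 2 = 12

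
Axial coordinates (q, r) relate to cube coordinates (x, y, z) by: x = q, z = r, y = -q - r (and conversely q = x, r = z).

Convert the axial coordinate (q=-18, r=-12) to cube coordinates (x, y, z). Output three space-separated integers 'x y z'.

x = q = -18
z = r = -12
y = -x - z = -(-18) - (-12) = 30

Answer: -18 30 -12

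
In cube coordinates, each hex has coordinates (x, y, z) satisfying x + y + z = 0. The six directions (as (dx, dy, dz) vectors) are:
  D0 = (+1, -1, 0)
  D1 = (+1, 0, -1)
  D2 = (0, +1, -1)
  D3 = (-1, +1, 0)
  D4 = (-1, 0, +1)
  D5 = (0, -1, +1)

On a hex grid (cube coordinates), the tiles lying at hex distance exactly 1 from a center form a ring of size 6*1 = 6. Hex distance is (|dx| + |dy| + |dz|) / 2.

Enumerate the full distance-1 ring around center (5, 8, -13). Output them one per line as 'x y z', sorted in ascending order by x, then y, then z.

Walk ring at distance 1 from (5, 8, -13):
Start at center + D4*1 = (4, 8, -12)
  hex 0: (4, 8, -12)
  hex 1: (5, 7, -12)
  hex 2: (6, 7, -13)
  hex 3: (6, 8, -14)
  hex 4: (5, 9, -14)
  hex 5: (4, 9, -13)
Sorted: 6 hexes.

Answer: 4 8 -12
4 9 -13
5 7 -12
5 9 -14
6 7 -13
6 8 -14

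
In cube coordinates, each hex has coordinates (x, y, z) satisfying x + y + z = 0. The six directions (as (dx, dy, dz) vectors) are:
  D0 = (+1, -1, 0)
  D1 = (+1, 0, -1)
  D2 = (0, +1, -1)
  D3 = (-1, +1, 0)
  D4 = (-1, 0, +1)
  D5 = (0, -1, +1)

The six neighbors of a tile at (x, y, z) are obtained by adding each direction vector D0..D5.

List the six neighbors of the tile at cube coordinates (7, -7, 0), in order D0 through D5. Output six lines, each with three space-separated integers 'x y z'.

Center: (7, -7, 0). Add each direction:
  D0: (7, -7, 0) + (1, -1, 0) = (8, -8, 0)
  D1: (7, -7, 0) + (1, 0, -1) = (8, -7, -1)
  D2: (7, -7, 0) + (0, 1, -1) = (7, -6, -1)
  D3: (7, -7, 0) + (-1, 1, 0) = (6, -6, 0)
  D4: (7, -7, 0) + (-1, 0, 1) = (6, -7, 1)
  D5: (7, -7, 0) + (0, -1, 1) = (7, -8, 1)

Answer: 8 -8 0
8 -7 -1
7 -6 -1
6 -6 0
6 -7 1
7 -8 1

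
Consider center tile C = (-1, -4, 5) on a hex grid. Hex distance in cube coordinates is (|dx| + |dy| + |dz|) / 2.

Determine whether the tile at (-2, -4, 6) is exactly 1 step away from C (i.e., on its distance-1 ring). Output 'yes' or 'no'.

Answer: yes

Derivation:
|px - cx| = |-2 - (-1)| = 1
|py - cy| = |-4 - (-4)| = 0
|pz - cz| = |6 - 5| = 1
distance = (1+0+1)/2 = 2/2 = 1
radius = 1; distance == radius -> yes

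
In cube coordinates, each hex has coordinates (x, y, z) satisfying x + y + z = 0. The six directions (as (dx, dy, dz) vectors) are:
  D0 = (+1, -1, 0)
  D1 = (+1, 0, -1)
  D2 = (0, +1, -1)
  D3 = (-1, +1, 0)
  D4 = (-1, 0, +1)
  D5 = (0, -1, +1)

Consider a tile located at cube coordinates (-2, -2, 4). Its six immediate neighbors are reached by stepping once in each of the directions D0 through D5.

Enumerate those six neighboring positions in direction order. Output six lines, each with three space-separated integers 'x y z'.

Center: (-2, -2, 4). Add each direction:
  D0: (-2, -2, 4) + (1, -1, 0) = (-1, -3, 4)
  D1: (-2, -2, 4) + (1, 0, -1) = (-1, -2, 3)
  D2: (-2, -2, 4) + (0, 1, -1) = (-2, -1, 3)
  D3: (-2, -2, 4) + (-1, 1, 0) = (-3, -1, 4)
  D4: (-2, -2, 4) + (-1, 0, 1) = (-3, -2, 5)
  D5: (-2, -2, 4) + (0, -1, 1) = (-2, -3, 5)

Answer: -1 -3 4
-1 -2 3
-2 -1 3
-3 -1 4
-3 -2 5
-2 -3 5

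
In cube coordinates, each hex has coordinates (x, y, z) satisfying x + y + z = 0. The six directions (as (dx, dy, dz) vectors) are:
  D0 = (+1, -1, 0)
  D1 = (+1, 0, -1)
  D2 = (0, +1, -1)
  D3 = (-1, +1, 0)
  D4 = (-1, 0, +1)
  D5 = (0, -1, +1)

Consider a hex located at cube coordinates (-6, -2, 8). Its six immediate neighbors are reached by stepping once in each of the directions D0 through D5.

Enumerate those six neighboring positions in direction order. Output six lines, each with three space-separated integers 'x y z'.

Answer: -5 -3 8
-5 -2 7
-6 -1 7
-7 -1 8
-7 -2 9
-6 -3 9

Derivation:
Center: (-6, -2, 8). Add each direction:
  D0: (-6, -2, 8) + (1, -1, 0) = (-5, -3, 8)
  D1: (-6, -2, 8) + (1, 0, -1) = (-5, -2, 7)
  D2: (-6, -2, 8) + (0, 1, -1) = (-6, -1, 7)
  D3: (-6, -2, 8) + (-1, 1, 0) = (-7, -1, 8)
  D4: (-6, -2, 8) + (-1, 0, 1) = (-7, -2, 9)
  D5: (-6, -2, 8) + (0, -1, 1) = (-6, -3, 9)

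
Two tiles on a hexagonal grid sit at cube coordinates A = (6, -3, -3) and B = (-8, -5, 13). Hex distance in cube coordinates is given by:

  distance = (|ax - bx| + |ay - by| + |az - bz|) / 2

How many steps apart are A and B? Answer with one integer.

|ax - bx| = |6 - (-8)| = 14
|ay - by| = |-3 - (-5)| = 2
|az - bz| = |-3 - 13| = 16
distance = (14 + 2 + 16) / 2 = 32 / 2 = 16

Answer: 16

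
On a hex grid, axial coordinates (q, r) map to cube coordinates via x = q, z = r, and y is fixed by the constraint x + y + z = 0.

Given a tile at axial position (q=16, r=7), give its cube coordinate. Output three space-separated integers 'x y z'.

Answer: 16 -23 7

Derivation:
x = q = 16
z = r = 7
y = -x - z = -(16) - (7) = -23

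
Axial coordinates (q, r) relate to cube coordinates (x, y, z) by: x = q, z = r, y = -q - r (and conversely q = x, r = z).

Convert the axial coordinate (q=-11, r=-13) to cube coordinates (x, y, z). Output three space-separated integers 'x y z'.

Answer: -11 24 -13

Derivation:
x = q = -11
z = r = -13
y = -x - z = -(-11) - (-13) = 24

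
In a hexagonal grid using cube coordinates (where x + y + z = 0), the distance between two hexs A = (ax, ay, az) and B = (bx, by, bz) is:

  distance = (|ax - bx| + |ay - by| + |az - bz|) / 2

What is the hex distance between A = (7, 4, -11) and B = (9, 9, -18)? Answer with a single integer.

|ax - bx| = |7 - 9| = 2
|ay - by| = |4 - 9| = 5
|az - bz| = |-11 - (-18)| = 7
distance = (2 + 5 + 7) / 2 = 14 / 2 = 7

Answer: 7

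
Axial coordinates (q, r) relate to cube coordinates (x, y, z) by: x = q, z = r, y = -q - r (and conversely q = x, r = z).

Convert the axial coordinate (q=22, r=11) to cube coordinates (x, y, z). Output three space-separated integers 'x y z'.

x = q = 22
z = r = 11
y = -x - z = -(22) - (11) = -33

Answer: 22 -33 11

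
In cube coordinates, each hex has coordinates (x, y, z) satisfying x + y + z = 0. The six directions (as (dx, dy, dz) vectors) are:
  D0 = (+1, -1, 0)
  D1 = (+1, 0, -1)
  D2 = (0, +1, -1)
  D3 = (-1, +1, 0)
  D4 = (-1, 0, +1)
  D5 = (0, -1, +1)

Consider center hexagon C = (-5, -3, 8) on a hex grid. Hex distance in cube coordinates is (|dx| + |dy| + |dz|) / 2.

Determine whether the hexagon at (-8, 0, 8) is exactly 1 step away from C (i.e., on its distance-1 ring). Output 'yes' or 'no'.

Answer: no

Derivation:
|px - cx| = |-8 - (-5)| = 3
|py - cy| = |0 - (-3)| = 3
|pz - cz| = |8 - 8| = 0
distance = (3+3+0)/2 = 6/2 = 3
radius = 1; distance != radius -> no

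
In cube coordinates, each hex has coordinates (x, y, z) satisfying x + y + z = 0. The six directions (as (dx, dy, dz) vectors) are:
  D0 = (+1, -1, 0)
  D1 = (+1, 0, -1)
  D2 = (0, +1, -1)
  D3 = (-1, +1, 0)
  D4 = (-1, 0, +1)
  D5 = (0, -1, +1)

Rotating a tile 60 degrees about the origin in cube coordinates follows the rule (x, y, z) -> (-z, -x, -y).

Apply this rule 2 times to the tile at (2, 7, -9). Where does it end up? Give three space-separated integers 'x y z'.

Answer: 7 -9 2

Derivation:
Start: (2, 7, -9)
Step 1: (2, 7, -9) -> (-(-9), -(2), -(7)) = (9, -2, -7)
Step 2: (9, -2, -7) -> (-(-7), -(9), -(-2)) = (7, -9, 2)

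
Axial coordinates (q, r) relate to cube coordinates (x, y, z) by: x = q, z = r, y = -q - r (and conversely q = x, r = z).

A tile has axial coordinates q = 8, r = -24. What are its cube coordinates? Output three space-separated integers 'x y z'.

Answer: 8 16 -24

Derivation:
x = q = 8
z = r = -24
y = -x - z = -(8) - (-24) = 16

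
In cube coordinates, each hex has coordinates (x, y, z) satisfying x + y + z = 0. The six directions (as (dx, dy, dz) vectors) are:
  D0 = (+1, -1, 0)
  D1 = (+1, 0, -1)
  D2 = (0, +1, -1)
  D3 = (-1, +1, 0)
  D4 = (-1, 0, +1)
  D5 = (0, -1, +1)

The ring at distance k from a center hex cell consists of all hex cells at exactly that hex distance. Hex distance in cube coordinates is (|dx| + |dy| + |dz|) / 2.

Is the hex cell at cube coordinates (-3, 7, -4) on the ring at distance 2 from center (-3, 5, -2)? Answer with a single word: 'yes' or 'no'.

|px - cx| = |-3 - (-3)| = 0
|py - cy| = |7 - 5| = 2
|pz - cz| = |-4 - (-2)| = 2
distance = (0+2+2)/2 = 4/2 = 2
radius = 2; distance == radius -> yes

Answer: yes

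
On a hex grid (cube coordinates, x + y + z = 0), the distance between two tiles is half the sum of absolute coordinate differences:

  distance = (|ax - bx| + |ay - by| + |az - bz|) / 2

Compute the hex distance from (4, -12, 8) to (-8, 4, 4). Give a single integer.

|ax - bx| = |4 - (-8)| = 12
|ay - by| = |-12 - 4| = 16
|az - bz| = |8 - 4| = 4
distance = (12 + 16 + 4) / 2 = 32 / 2 = 16

Answer: 16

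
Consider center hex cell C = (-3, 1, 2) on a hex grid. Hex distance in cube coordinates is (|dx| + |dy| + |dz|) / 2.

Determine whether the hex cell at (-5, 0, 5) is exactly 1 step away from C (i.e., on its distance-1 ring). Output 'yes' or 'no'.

|px - cx| = |-5 - (-3)| = 2
|py - cy| = |0 - 1| = 1
|pz - cz| = |5 - 2| = 3
distance = (2+1+3)/2 = 6/2 = 3
radius = 1; distance != radius -> no

Answer: no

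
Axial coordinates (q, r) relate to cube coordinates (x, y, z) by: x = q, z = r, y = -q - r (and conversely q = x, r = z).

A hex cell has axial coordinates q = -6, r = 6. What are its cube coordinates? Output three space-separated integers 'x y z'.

x = q = -6
z = r = 6
y = -x - z = -(-6) - (6) = 0

Answer: -6 0 6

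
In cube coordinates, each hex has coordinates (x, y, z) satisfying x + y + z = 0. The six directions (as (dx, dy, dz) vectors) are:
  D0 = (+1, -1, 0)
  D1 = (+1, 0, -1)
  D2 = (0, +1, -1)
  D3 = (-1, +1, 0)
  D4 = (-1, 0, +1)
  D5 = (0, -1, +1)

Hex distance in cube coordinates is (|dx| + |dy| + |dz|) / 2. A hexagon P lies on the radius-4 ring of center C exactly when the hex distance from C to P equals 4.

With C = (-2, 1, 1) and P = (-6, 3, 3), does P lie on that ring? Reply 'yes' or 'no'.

Answer: yes

Derivation:
|px - cx| = |-6 - (-2)| = 4
|py - cy| = |3 - 1| = 2
|pz - cz| = |3 - 1| = 2
distance = (4+2+2)/2 = 8/2 = 4
radius = 4; distance == radius -> yes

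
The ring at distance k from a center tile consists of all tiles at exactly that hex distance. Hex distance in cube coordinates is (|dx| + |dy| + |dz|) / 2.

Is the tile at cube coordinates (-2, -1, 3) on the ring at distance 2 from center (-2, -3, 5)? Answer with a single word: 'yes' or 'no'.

|px - cx| = |-2 - (-2)| = 0
|py - cy| = |-1 - (-3)| = 2
|pz - cz| = |3 - 5| = 2
distance = (0+2+2)/2 = 4/2 = 2
radius = 2; distance == radius -> yes

Answer: yes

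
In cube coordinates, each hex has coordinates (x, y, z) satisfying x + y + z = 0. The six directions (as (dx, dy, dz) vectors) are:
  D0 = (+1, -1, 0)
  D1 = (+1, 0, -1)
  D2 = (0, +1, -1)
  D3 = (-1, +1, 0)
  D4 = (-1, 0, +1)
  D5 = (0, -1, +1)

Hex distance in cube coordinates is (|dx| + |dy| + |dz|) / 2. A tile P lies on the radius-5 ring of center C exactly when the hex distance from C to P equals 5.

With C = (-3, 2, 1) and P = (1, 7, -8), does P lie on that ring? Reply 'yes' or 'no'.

|px - cx| = |1 - (-3)| = 4
|py - cy| = |7 - 2| = 5
|pz - cz| = |-8 - 1| = 9
distance = (4+5+9)/2 = 18/2 = 9
radius = 5; distance != radius -> no

Answer: no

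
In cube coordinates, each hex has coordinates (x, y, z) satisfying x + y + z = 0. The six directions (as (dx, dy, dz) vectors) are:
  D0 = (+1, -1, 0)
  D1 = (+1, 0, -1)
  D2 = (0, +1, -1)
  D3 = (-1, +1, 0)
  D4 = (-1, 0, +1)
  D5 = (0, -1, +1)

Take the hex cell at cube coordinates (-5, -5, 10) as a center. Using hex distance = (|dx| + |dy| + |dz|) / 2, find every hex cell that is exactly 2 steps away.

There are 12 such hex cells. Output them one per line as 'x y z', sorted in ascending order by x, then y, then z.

Answer: -7 -5 12
-7 -4 11
-7 -3 10
-6 -6 12
-6 -3 9
-5 -7 12
-5 -3 8
-4 -7 11
-4 -4 8
-3 -7 10
-3 -6 9
-3 -5 8

Derivation:
Walk ring at distance 2 from (-5, -5, 10):
Start at center + D4*2 = (-7, -5, 12)
  hex 0: (-7, -5, 12)
  hex 1: (-6, -6, 12)
  hex 2: (-5, -7, 12)
  hex 3: (-4, -7, 11)
  hex 4: (-3, -7, 10)
  hex 5: (-3, -6, 9)
  hex 6: (-3, -5, 8)
  hex 7: (-4, -4, 8)
  hex 8: (-5, -3, 8)
  hex 9: (-6, -3, 9)
  hex 10: (-7, -3, 10)
  hex 11: (-7, -4, 11)
Sorted: 12 hexes.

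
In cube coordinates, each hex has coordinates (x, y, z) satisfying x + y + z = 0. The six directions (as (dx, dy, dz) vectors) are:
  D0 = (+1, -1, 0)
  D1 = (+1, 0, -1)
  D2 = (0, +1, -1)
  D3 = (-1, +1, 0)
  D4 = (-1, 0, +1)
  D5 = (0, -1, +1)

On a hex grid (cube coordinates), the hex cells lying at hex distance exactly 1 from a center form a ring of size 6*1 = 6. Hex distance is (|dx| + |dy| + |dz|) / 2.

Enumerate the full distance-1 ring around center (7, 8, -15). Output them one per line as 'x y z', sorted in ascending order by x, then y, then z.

Walk ring at distance 1 from (7, 8, -15):
Start at center + D4*1 = (6, 8, -14)
  hex 0: (6, 8, -14)
  hex 1: (7, 7, -14)
  hex 2: (8, 7, -15)
  hex 3: (8, 8, -16)
  hex 4: (7, 9, -16)
  hex 5: (6, 9, -15)
Sorted: 6 hexes.

Answer: 6 8 -14
6 9 -15
7 7 -14
7 9 -16
8 7 -15
8 8 -16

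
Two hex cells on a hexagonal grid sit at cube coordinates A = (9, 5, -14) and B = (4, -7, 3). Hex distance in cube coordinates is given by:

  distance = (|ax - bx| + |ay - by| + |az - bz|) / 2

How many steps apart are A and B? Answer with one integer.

Answer: 17

Derivation:
|ax - bx| = |9 - 4| = 5
|ay - by| = |5 - (-7)| = 12
|az - bz| = |-14 - 3| = 17
distance = (5 + 12 + 17) / 2 = 34 / 2 = 17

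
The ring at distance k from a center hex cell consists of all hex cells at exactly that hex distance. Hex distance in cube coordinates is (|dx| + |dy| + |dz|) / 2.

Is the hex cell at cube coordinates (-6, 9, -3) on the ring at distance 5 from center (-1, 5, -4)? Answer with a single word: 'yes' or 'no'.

|px - cx| = |-6 - (-1)| = 5
|py - cy| = |9 - 5| = 4
|pz - cz| = |-3 - (-4)| = 1
distance = (5+4+1)/2 = 10/2 = 5
radius = 5; distance == radius -> yes

Answer: yes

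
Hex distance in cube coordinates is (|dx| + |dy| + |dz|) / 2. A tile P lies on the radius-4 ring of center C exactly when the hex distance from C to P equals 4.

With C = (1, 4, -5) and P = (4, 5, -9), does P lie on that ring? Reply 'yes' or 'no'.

Answer: yes

Derivation:
|px - cx| = |4 - 1| = 3
|py - cy| = |5 - 4| = 1
|pz - cz| = |-9 - (-5)| = 4
distance = (3+1+4)/2 = 8/2 = 4
radius = 4; distance == radius -> yes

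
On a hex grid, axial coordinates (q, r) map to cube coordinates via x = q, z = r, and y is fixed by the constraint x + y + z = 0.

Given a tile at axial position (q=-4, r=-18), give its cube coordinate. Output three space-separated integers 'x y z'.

Answer: -4 22 -18

Derivation:
x = q = -4
z = r = -18
y = -x - z = -(-4) - (-18) = 22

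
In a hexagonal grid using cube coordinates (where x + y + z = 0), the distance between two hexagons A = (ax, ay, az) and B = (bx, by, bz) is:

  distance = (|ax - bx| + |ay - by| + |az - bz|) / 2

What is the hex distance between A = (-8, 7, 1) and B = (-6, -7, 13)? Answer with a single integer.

|ax - bx| = |-8 - (-6)| = 2
|ay - by| = |7 - (-7)| = 14
|az - bz| = |1 - 13| = 12
distance = (2 + 14 + 12) / 2 = 28 / 2 = 14

Answer: 14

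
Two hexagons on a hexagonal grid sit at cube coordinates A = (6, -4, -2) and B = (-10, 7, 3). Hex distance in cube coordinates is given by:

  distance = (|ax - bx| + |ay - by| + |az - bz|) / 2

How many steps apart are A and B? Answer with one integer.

Answer: 16

Derivation:
|ax - bx| = |6 - (-10)| = 16
|ay - by| = |-4 - 7| = 11
|az - bz| = |-2 - 3| = 5
distance = (16 + 11 + 5) / 2 = 32 / 2 = 16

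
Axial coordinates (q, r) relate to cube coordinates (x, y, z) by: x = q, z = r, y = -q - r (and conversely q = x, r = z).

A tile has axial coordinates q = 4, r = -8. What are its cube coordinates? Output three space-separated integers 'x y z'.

Answer: 4 4 -8

Derivation:
x = q = 4
z = r = -8
y = -x - z = -(4) - (-8) = 4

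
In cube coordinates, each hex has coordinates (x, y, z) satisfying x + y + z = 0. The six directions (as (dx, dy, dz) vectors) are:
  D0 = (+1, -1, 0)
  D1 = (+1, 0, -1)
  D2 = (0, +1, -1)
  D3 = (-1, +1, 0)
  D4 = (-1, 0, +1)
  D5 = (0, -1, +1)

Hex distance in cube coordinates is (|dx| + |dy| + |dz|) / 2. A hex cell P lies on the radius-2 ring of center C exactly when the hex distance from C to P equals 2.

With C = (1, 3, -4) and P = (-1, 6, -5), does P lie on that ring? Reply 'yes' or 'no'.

|px - cx| = |-1 - 1| = 2
|py - cy| = |6 - 3| = 3
|pz - cz| = |-5 - (-4)| = 1
distance = (2+3+1)/2 = 6/2 = 3
radius = 2; distance != radius -> no

Answer: no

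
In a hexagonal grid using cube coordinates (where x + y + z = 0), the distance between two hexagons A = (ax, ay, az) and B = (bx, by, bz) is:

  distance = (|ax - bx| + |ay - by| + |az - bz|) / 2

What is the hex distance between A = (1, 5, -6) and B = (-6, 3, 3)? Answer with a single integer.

|ax - bx| = |1 - (-6)| = 7
|ay - by| = |5 - 3| = 2
|az - bz| = |-6 - 3| = 9
distance = (7 + 2 + 9) / 2 = 18 / 2 = 9

Answer: 9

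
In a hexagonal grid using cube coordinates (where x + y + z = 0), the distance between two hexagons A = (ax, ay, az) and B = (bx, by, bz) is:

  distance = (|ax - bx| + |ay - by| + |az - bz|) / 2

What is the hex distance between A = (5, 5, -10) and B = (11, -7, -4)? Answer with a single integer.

|ax - bx| = |5 - 11| = 6
|ay - by| = |5 - (-7)| = 12
|az - bz| = |-10 - (-4)| = 6
distance = (6 + 12 + 6) / 2 = 24 / 2 = 12

Answer: 12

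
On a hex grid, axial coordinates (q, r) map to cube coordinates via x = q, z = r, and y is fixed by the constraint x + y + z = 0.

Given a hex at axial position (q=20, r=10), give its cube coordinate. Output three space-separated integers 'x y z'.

x = q = 20
z = r = 10
y = -x - z = -(20) - (10) = -30

Answer: 20 -30 10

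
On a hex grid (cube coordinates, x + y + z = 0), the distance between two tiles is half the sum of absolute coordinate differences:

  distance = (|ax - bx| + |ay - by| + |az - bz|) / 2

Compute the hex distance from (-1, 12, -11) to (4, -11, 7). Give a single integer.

|ax - bx| = |-1 - 4| = 5
|ay - by| = |12 - (-11)| = 23
|az - bz| = |-11 - 7| = 18
distance = (5 + 23 + 18) / 2 = 46 / 2 = 23

Answer: 23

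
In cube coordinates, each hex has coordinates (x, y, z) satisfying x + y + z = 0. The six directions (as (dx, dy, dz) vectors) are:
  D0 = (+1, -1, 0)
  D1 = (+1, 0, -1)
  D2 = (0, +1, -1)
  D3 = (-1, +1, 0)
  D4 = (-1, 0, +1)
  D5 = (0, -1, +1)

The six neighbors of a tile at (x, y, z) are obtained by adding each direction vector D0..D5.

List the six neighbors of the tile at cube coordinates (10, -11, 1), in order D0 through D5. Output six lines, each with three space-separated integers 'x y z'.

Center: (10, -11, 1). Add each direction:
  D0: (10, -11, 1) + (1, -1, 0) = (11, -12, 1)
  D1: (10, -11, 1) + (1, 0, -1) = (11, -11, 0)
  D2: (10, -11, 1) + (0, 1, -1) = (10, -10, 0)
  D3: (10, -11, 1) + (-1, 1, 0) = (9, -10, 1)
  D4: (10, -11, 1) + (-1, 0, 1) = (9, -11, 2)
  D5: (10, -11, 1) + (0, -1, 1) = (10, -12, 2)

Answer: 11 -12 1
11 -11 0
10 -10 0
9 -10 1
9 -11 2
10 -12 2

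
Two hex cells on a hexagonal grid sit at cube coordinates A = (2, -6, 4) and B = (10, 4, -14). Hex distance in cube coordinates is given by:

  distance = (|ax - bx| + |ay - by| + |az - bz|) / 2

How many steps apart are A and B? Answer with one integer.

Answer: 18

Derivation:
|ax - bx| = |2 - 10| = 8
|ay - by| = |-6 - 4| = 10
|az - bz| = |4 - (-14)| = 18
distance = (8 + 10 + 18) / 2 = 36 / 2 = 18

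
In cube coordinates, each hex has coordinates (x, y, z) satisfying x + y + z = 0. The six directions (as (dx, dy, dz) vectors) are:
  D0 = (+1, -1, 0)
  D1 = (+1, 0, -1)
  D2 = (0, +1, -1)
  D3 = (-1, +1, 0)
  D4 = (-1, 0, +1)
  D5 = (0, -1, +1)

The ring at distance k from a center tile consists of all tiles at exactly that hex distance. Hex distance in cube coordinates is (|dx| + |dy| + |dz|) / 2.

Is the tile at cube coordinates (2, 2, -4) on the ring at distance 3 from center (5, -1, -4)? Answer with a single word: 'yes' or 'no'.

Answer: yes

Derivation:
|px - cx| = |2 - 5| = 3
|py - cy| = |2 - (-1)| = 3
|pz - cz| = |-4 - (-4)| = 0
distance = (3+3+0)/2 = 6/2 = 3
radius = 3; distance == radius -> yes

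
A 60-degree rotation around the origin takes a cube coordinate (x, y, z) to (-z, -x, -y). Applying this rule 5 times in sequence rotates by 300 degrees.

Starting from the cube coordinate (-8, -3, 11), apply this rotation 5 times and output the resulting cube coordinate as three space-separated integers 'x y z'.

Start: (-8, -3, 11)
Step 1: (-8, -3, 11) -> (-(11), -(-8), -(-3)) = (-11, 8, 3)
Step 2: (-11, 8, 3) -> (-(3), -(-11), -(8)) = (-3, 11, -8)
Step 3: (-3, 11, -8) -> (-(-8), -(-3), -(11)) = (8, 3, -11)
Step 4: (8, 3, -11) -> (-(-11), -(8), -(3)) = (11, -8, -3)
Step 5: (11, -8, -3) -> (-(-3), -(11), -(-8)) = (3, -11, 8)

Answer: 3 -11 8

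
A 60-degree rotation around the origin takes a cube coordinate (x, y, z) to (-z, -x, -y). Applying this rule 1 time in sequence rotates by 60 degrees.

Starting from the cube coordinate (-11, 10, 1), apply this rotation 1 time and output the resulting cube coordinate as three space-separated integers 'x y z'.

Start: (-11, 10, 1)
Step 1: (-11, 10, 1) -> (-(1), -(-11), -(10)) = (-1, 11, -10)

Answer: -1 11 -10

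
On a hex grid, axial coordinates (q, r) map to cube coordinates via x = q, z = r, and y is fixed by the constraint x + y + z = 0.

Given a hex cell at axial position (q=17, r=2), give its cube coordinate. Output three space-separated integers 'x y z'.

Answer: 17 -19 2

Derivation:
x = q = 17
z = r = 2
y = -x - z = -(17) - (2) = -19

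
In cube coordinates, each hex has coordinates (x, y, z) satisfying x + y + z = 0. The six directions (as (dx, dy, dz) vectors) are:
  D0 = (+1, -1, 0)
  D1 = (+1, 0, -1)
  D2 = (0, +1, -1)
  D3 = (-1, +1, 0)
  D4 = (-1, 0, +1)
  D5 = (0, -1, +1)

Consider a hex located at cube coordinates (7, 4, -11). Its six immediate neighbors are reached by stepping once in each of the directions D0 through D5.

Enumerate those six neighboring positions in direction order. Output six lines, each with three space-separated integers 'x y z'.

Answer: 8 3 -11
8 4 -12
7 5 -12
6 5 -11
6 4 -10
7 3 -10

Derivation:
Center: (7, 4, -11). Add each direction:
  D0: (7, 4, -11) + (1, -1, 0) = (8, 3, -11)
  D1: (7, 4, -11) + (1, 0, -1) = (8, 4, -12)
  D2: (7, 4, -11) + (0, 1, -1) = (7, 5, -12)
  D3: (7, 4, -11) + (-1, 1, 0) = (6, 5, -11)
  D4: (7, 4, -11) + (-1, 0, 1) = (6, 4, -10)
  D5: (7, 4, -11) + (0, -1, 1) = (7, 3, -10)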